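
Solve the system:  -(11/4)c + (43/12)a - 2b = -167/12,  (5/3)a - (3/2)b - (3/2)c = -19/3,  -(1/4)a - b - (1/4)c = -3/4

no solution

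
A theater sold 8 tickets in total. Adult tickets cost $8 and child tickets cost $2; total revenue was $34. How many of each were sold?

adult tickets: 3, child tickets: 5

Let a = adult tickets, c = child tickets.
  a + c = 8
  8a + 2c = 34
Row-reduce the augmented matrix:
R2 ← R2 − 8·R1.
R2 ← R2 / (-6).
R1 ← R1 − 1·R2.
Reading off the reduced rows gives a = 3, c = 5.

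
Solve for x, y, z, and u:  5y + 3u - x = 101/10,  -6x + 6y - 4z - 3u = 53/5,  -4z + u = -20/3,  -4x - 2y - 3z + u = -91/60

x = -8/5, y = 3/2, z = 7/4, u = 1/3

Row-reduce the augmented matrix:
R1 ← R1 / (-1).
R2 ← R2 + 6·R1.
R4 ← R4 + 4·R1.
R2 ← R2 / (-24).
R1 ← R1 + 5·R2.
R4 ← R4 + 22·R2.
R3 ← R3 / (-4).
R1 ← R1 − 5/6·R3.
R2 ← R2 − 1/6·R3.
R4 ← R4 − 2/3·R3.
R4 ← R4 / (101/12).
R1 ← R1 − 19/12·R4.
R2 ← R2 − 11/12·R4.
R3 ← R3 + 1/4·R4.
Reading off the reduced rows gives x = -8/5, y = 3/2, z = 7/4, u = 1/3.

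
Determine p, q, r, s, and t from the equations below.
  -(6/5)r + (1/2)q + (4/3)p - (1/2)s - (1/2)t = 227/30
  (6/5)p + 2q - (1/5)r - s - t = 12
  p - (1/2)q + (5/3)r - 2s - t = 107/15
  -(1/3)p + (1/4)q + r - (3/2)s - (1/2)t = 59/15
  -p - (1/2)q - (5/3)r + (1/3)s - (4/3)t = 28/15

p = 2, q = 2, r = -1, s = -12/5, t = -3

Row-reduce the augmented matrix:
R1 ← R1 / (4/3).
R2 ← R2 − 6/5·R1.
R3 ← R3 − 1·R1.
R4 ← R4 + 1/3·R1.
R5 ← R5 + 1·R1.
R2 ← R2 / (31/20).
R1 ← R1 − 3/8·R2.
R3 ← R3 + 7/8·R2.
R4 ← R4 − 3/8·R2.
R5 ← R5 + 1/8·R2.
R3 ← R3 / (2849/930).
R1 ← R1 + 69/62·R3.
R2 ← R2 − 88/155·R3.
R4 ← R4 − 151/310·R3.
R5 ← R5 + 2321/930·R3.
R4 ← R4 / (-13495/11396).
R1 ← R1 + 5385/5698·R4.
R2 ← R2 − 1/259·R4.
R3 ← R3 + 1800/2849·R4.
R5 ← R5 + 1292/777·R4.
R5 ← R5 / (-27434/13495).
R1 ← R1 + 831/2699·R5.
R2 ← R2 + 2464/13495·R5.
R3 ← R3 + 330/2699·R5.
R4 ← R4 − 3911/13495·R5.
Reading off the reduced rows gives p = 2, q = 2, r = -1, s = -12/5, t = -3.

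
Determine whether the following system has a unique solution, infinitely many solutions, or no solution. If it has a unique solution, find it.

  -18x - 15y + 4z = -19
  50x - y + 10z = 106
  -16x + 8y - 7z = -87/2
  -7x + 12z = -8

Row-reduce the augmented matrix:
R1 ← R1 / (-18).
R2 ← R2 − 50·R1.
R3 ← R3 + 16·R1.
R4 ← R4 + 7·R1.
R2 ← R2 / (-128/3).
R1 ← R1 − 5/6·R2.
R3 ← R3 − 64/3·R2.
R4 ← R4 − 35/6·R2.
Swap R3 and R4.
R3 ← R3 / (5119/384).
R1 ← R1 − 73/384·R3.
R2 ← R2 + 95/192·R3.
R4 reduces to 0 = 0, so the extra equation is consistent.
Reading off the reduced rows gives x = 2, y = -1, z = 1/2.

x = 2, y = -1, z = 1/2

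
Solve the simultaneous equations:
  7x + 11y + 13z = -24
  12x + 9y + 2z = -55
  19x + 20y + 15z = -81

Row-reduce:
R1 ← R1 / (7).
R2 ← R2 − 12·R1.
R3 ← R3 − 19·R1.
R2 ← R2 / (-69/7).
R1 ← R1 − 11/7·R2.
R3 ← R3 + 69/7·R2.
Row 3 reduces to 0 = -2, a contradiction. The system is inconsistent.

no solution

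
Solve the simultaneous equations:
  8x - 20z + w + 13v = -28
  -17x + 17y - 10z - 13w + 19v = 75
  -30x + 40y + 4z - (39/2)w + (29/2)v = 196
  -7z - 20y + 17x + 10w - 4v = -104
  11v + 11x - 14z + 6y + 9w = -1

no solution

Row-reduce:
R1 ← R1 / (8).
R2 ← R2 + 17·R1.
R3 ← R3 + 30·R1.
R4 ← R4 − 17·R1.
R5 ← R5 − 11·R1.
R2 ← R2 / (17).
R3 ← R3 − 40·R2.
R4 ← R4 + 20·R2.
R5 ← R5 − 6·R2.
R3 ← R3 / (893/17).
R1 ← R1 + 5/2·R3.
R2 ← R2 + 105/34·R3.
R4 ← R4 + 893/34·R3.
R5 ← R5 − 1089/34·R3.
Swap R4 and R5.
R4 ← R4 / (19519/3572).
R1 ← R1 − 2119/3572·R4.
R2 ← R2 + 219/3572·R4.
R3 ← R3 − 669/3572·R4.
Row 5 reduces to 0 = 1, a contradiction. The system is inconsistent.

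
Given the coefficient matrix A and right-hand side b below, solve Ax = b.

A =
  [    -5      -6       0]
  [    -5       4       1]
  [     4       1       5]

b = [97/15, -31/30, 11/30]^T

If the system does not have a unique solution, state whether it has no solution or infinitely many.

x_1 = -1/3, x_2 = -4/5, x_3 = 1/2

Row-reduce the augmented matrix:
R1 ← R1 / (-5).
R2 ← R2 + 5·R1.
R3 ← R3 − 4·R1.
R2 ← R2 / (10).
R1 ← R1 − 6/5·R2.
R3 ← R3 + 19/5·R2.
R3 ← R3 / (269/50).
R1 ← R1 + 3/25·R3.
R2 ← R2 − 1/10·R3.
Reading off the reduced rows gives x_1 = -1/3, x_2 = -4/5, x_3 = 1/2.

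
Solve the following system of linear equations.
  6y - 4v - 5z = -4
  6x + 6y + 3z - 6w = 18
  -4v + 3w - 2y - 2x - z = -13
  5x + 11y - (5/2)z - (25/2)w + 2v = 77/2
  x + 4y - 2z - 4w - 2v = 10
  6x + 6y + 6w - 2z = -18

no solution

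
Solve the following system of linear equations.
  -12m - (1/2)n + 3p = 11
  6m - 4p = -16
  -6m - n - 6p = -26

infinitely many solutions

Row-reduce:
R1 ← R1 / (-12).
R2 ← R2 − 6·R1.
R3 ← R3 + 6·R1.
R2 ← R2 / (-1/4).
R1 ← R1 − 1/24·R2.
R3 ← R3 + 3/4·R2.
Rank is 2 with 3 unknowns, leaving p free.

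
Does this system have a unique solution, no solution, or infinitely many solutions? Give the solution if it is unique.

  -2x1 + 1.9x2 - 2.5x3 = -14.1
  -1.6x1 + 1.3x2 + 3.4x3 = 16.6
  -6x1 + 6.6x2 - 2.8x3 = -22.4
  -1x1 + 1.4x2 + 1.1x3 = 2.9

x1 = -3, x2 = -4, x3 = 5

Row-reduce the augmented matrix:
R1 ← R1 / (-2).
R2 ← R2 + 8/5·R1.
R3 ← R3 + 6·R1.
R4 ← R4 + 1·R1.
R2 ← R2 / (-11/50).
R1 ← R1 + 19/20·R2.
R3 ← R3 − 9/10·R2.
R4 ← R4 − 9/20·R2.
R3 ← R3 / (2947/110).
R1 ← R1 + 971/44·R3.
R2 ← R2 + 270/11·R3.
R4 ← R4 − 2947/220·R3.
R4 reduces to 0 = 0, so the extra equation is consistent.
Reading off the reduced rows gives x1 = -3, x2 = -4, x3 = 5.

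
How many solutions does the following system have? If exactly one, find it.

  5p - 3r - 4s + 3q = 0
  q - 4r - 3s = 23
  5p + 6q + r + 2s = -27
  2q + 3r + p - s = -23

p = -3, q = -1, r = -6, s = 0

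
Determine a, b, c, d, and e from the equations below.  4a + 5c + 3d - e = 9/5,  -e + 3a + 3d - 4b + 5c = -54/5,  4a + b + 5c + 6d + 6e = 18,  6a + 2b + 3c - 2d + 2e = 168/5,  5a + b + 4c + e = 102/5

a = 3, b = 12/5, c = 0, d = -12/5, e = 3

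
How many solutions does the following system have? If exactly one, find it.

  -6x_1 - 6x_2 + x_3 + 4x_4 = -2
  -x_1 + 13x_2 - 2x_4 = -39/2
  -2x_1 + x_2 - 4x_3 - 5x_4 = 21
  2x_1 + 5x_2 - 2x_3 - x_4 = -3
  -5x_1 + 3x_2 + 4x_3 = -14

no solution

Row-reduce:
R1 ← R1 / (-6).
R2 ← R2 + 1·R1.
R3 ← R3 + 2·R1.
R4 ← R4 − 2·R1.
R5 ← R5 + 5·R1.
R2 ← R2 / (14).
R1 ← R1 − 1·R2.
R3 ← R3 − 3·R2.
R4 ← R4 − 3·R2.
R5 ← R5 − 8·R2.
R3 ← R3 / (-361/84).
R1 ← R1 + 13/84·R3.
R2 ← R2 + 1/84·R3.
R4 ← R4 + 137/84·R3.
R5 ← R5 − 137/42·R3.
R4 ← R4 / (1116/361).
R1 ← R1 + 97/361·R4.
R2 ← R2 + 63/361·R4.
R3 ← R3 − 484/361·R4.
R5 ← R5 + 2232/361·R4.
Row 5 reduces to 0 = -1/2, a contradiction. The system is inconsistent.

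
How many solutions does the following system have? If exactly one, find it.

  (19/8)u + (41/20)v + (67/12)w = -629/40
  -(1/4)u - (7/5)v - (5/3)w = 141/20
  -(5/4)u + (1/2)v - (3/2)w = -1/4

no solution

Row-reduce:
R1 ← R1 / (19/8).
R2 ← R2 + 1/4·R1.
R3 ← R3 + 5/4·R1.
R2 ← R2 / (-45/38).
R1 ← R1 − 82/95·R2.
R3 ← R3 − 30/19·R2.
Row 3 reduces to 0 = -4/3, a contradiction. The system is inconsistent.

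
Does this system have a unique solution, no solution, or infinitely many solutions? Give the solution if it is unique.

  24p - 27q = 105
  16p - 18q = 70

Row-reduce:
R1 ← R1 / (24).
R2 ← R2 − 16·R1.
Rank is 1 with 2 unknowns, leaving q free.

infinitely many solutions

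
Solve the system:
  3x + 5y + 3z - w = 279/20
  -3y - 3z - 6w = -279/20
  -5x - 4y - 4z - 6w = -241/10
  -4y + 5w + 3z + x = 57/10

x = 3/2, y = 5/4, z = 7/5, w = 1

Row-reduce the augmented matrix:
R1 ← R1 / (3).
R3 ← R3 + 5·R1.
R4 ← R4 − 1·R1.
R2 ← R2 / (-3).
R1 ← R1 − 5/3·R2.
R3 ← R3 − 13/3·R2.
R4 ← R4 + 17/3·R2.
R3 ← R3 / (-10/3).
R1 ← R1 + 2/3·R3.
R2 ← R2 − 1·R3.
R4 ← R4 − 23/3·R3.
R4 ← R4 / (-209/10).
R1 ← R1 + 2/5·R4.
R2 ← R2 + 29/10·R4.
R3 ← R3 − 49/10·R4.
Reading off the reduced rows gives x = 3/2, y = 5/4, z = 7/5, w = 1.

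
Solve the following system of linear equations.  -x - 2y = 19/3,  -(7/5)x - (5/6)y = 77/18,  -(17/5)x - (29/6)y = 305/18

x = -5/3, y = -7/3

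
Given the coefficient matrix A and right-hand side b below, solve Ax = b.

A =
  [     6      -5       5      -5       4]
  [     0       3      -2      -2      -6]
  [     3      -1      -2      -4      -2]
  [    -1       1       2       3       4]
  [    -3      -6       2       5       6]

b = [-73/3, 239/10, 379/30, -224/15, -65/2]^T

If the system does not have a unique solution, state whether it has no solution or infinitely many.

x_1 = 0, x_2 = 5/3, x_3 = -3, x_4 = -6/5, x_5 = -7/4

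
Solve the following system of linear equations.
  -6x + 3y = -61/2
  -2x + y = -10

no solution

Row-reduce:
R1 ← R1 / (-6).
R2 ← R2 + 2·R1.
Row 2 reduces to 0 = 1/6, a contradiction. The system is inconsistent.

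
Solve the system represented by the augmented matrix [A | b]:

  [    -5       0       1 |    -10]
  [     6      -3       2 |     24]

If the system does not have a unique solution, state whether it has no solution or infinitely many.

Row-reduce:
R1 ← R1 / (-5).
R2 ← R2 − 6·R1.
R2 ← R2 / (-3).
Rank is 2 with 3 unknowns, leaving x_3 free.

infinitely many solutions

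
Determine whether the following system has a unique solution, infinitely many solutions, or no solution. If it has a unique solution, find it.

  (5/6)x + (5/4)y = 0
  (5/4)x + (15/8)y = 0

infinitely many solutions

Row-reduce:
R1 ← R1 / (5/6).
R2 ← R2 − 5/4·R1.
Rank is 1 with 2 unknowns, leaving y free.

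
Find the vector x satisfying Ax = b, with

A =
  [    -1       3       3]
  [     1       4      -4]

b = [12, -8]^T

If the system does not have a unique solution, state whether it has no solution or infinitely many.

Row-reduce:
R1 ← R1 / (-1).
R2 ← R2 − 1·R1.
R2 ← R2 / (7).
R1 ← R1 + 3·R2.
Rank is 2 with 3 unknowns, leaving x_3 free.

infinitely many solutions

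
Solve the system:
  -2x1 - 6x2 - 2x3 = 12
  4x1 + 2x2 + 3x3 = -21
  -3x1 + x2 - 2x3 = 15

infinitely many solutions

Row-reduce:
R1 ← R1 / (-2).
R2 ← R2 − 4·R1.
R3 ← R3 + 3·R1.
R2 ← R2 / (-10).
R1 ← R1 − 3·R2.
R3 ← R3 − 10·R2.
Rank is 2 with 3 unknowns, leaving x3 free.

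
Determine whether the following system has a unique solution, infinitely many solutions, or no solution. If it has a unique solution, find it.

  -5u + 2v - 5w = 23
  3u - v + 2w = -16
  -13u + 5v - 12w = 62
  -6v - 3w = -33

u = -6, v = 4, w = 3

Row-reduce the augmented matrix:
R1 ← R1 / (-5).
R2 ← R2 − 3·R1.
R3 ← R3 + 13·R1.
R2 ← R2 / (1/5).
R1 ← R1 + 2/5·R2.
R3 ← R3 + 1/5·R2.
R4 ← R4 + 6·R2.
Swap R3 and R4.
R3 ← R3 / (-33).
R1 ← R1 + 1·R3.
R2 ← R2 + 5·R3.
R4 reduces to 0 = 0, so the extra equation is consistent.
Reading off the reduced rows gives u = -6, v = 4, w = 3.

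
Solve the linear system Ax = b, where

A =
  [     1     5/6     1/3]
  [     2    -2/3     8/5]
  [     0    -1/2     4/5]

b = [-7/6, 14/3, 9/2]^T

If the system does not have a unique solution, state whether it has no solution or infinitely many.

x_1 = -2, x_2 = -1, x_3 = 5

Row-reduce the augmented matrix:
R2 ← R2 − 2·R1.
R2 ← R2 / (-7/3).
R1 ← R1 − 5/6·R2.
R3 ← R3 + 1/2·R2.
R3 ← R3 / (3/5).
R1 ← R1 − 2/3·R3.
R2 ← R2 + 2/5·R3.
Reading off the reduced rows gives x_1 = -2, x_2 = -1, x_3 = 5.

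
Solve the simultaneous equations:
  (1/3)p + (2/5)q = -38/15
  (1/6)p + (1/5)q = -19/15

infinitely many solutions

Row-reduce:
R1 ← R1 / (1/3).
R2 ← R2 − 1/6·R1.
Rank is 1 with 2 unknowns, leaving q free.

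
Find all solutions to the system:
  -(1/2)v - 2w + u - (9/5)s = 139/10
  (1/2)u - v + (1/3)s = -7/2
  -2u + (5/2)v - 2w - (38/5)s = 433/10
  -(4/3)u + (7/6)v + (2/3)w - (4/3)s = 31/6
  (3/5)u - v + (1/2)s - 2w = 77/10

Row-reduce the augmented matrix:
R2 ← R2 − 1/2·R1.
R3 ← R3 + 2·R1.
R4 ← R4 + 4/3·R1.
R5 ← R5 − 3/5·R1.
R2 ← R2 / (-3/4).
R1 ← R1 + 1/2·R2.
R3 ← R3 − 3/2·R2.
R4 ← R4 − 1/2·R2.
R5 ← R5 + 7/10·R2.
R3 ← R3 / (-4).
R1 ← R1 + 8/3·R3.
R2 ← R2 + 4/3·R3.
R4 ← R4 + 4/3·R3.
R5 ← R5 + 26/15·R3.
Swap R4 and R5.
R4 ← R4 / (316/75).
R1 ← R1 − 16/5·R4.
R2 ← R2 − 19/15·R4.
R3 ← R3 − 131/60·R4.
R5 reduces to 0 = 0, so the extra equation is consistent.
Reading off the reduced rows gives u = -3, v = 1, w = -6, s = -3.

u = -3, v = 1, w = -6, s = -3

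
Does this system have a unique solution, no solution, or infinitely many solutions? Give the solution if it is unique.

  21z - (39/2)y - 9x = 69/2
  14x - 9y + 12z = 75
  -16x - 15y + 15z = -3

infinitely many solutions

Row-reduce:
R1 ← R1 / (-9).
R2 ← R2 − 14·R1.
R3 ← R3 + 16·R1.
R2 ← R2 / (-118/3).
R1 ← R1 − 13/6·R2.
R3 ← R3 − 59/3·R2.
Rank is 2 with 3 unknowns, leaving z free.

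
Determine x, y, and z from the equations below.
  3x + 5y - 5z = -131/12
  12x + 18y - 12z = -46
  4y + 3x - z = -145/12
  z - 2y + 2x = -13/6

x = -9/4, y = -3/2, z = -2/3

Row-reduce the augmented matrix:
R1 ← R1 / (3).
R2 ← R2 − 12·R1.
R3 ← R3 − 3·R1.
R4 ← R4 − 2·R1.
R2 ← R2 / (-2).
R1 ← R1 − 5/3·R2.
R3 ← R3 + 1·R2.
R4 ← R4 + 16/3·R2.
Swap R3 and R4.
R3 ← R3 / (-17).
R1 ← R1 − 5·R3.
R2 ← R2 + 4·R3.
R4 reduces to 0 = 0, so the extra equation is consistent.
Reading off the reduced rows gives x = -9/4, y = -3/2, z = -2/3.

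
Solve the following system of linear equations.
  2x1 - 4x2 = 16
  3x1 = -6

x1 = -2, x2 = -5

Row-reduce the augmented matrix:
R1 ← R1 / (2).
R2 ← R2 − 3·R1.
R2 ← R2 / (6).
R1 ← R1 + 2·R2.
Reading off the reduced rows gives x1 = -2, x2 = -5.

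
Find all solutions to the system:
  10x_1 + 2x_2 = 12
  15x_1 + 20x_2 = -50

x_1 = 2, x_2 = -4

Row-reduce the augmented matrix:
R1 ← R1 / (10).
R2 ← R2 − 15·R1.
R2 ← R2 / (17).
R1 ← R1 − 1/5·R2.
Reading off the reduced rows gives x_1 = 2, x_2 = -4.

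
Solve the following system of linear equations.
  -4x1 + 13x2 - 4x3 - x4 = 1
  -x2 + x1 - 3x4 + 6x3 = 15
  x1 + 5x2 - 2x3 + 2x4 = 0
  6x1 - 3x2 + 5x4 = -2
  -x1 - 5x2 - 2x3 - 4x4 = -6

no solution

Row-reduce:
R1 ← R1 / (-4).
R2 ← R2 − 1·R1.
R3 ← R3 − 1·R1.
R4 ← R4 − 6·R1.
R5 ← R5 + 1·R1.
R2 ← R2 / (9/4).
R1 ← R1 + 13/4·R2.
R3 ← R3 − 33/4·R2.
R4 ← R4 − 33/2·R2.
R5 ← R5 + 33/4·R2.
R3 ← R3 / (-64/3).
R1 ← R1 − 74/9·R3.
R2 ← R2 − 20/9·R3.
R4 ← R4 + 128/3·R3.
R5 ← R5 − 52/3·R3.
Swap R4 and R5.
R4 ← R4 / (-73/16).
R1 ← R1 − 79/96·R4.
R2 ← R2 + 1/48·R4.
R3 ← R3 + 41/64·R4.
Row 5 reduces to 0 = -1, a contradiction. The system is inconsistent.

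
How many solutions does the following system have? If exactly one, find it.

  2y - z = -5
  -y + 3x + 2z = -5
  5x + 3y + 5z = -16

x = -3, y = -2, z = 1

Row-reduce the augmented matrix:
Swap R1 and R2.
R1 ← R1 / (3).
R3 ← R3 − 5·R1.
R2 ← R2 / (2).
R1 ← R1 + 1/3·R2.
R3 ← R3 − 14/3·R2.
R3 ← R3 / (4).
R1 ← R1 − 1/2·R3.
R2 ← R2 + 1/2·R3.
Reading off the reduced rows gives x = -3, y = -2, z = 1.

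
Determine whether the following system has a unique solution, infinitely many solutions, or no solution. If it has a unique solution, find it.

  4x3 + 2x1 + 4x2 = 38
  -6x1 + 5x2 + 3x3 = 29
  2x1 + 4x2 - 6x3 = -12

x1 = 1, x2 = 4, x3 = 5

Row-reduce the augmented matrix:
R1 ← R1 / (2).
R2 ← R2 + 6·R1.
R3 ← R3 − 2·R1.
R2 ← R2 / (17).
R1 ← R1 − 2·R2.
R3 ← R3 / (-10).
R1 ← R1 − 4/17·R3.
R2 ← R2 − 15/17·R3.
Reading off the reduced rows gives x1 = 1, x2 = 4, x3 = 5.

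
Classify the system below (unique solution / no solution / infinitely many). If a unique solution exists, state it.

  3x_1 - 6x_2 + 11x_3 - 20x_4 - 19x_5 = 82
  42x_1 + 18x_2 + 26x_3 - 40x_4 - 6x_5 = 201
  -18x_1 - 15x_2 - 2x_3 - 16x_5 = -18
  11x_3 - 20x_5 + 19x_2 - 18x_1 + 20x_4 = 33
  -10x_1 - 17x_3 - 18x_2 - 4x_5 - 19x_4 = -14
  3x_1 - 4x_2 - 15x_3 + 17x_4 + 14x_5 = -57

Row-reduce:
R1 ← R1 / (3).
R2 ← R2 − 42·R1.
R3 ← R3 + 18·R1.
R4 ← R4 + 18·R1.
R5 ← R5 + 10·R1.
R6 ← R6 − 3·R1.
R2 ← R2 / (102).
R1 ← R1 + 2·R2.
R3 ← R3 + 51·R2.
R4 ← R4 + 17·R2.
R5 ← R5 + 38·R2.
R6 ← R6 − 2·R2.
Swap R3 and R4.
R3 ← R3 / (167/3).
R1 ← R1 − 59/51·R3.
R2 ← R2 + 64/51·R3.
R5 ← R5 + 1429/51·R3.
R6 ← R6 + 1198/51·R3.
Swap R4 and R5.
R4 ← R4 / (-225323/8517).
R1 ← R1 + 6080/8517·R4.
R2 ← R2 − 2840/2839·R4.
R3 ← R3 + 180/167·R4.
R6 ← R6 − 19803/2839·R4.
Swap R5 and R6.
R5 ← R5 / (-470101/32189).
R1 ← R1 − 34879/32189·R5.
R2 ← R2 + 3346/32189·R5.
R3 ← R3 + 31304/32189·R5.
R4 ← R4 − 19598/32189·R5.
Row 6 reduces to 0 = 1/2, a contradiction. The system is inconsistent.

no solution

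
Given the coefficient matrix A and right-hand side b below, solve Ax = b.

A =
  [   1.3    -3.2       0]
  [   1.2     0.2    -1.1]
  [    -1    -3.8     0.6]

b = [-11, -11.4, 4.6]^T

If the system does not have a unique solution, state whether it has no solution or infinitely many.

Row-reduce the augmented matrix:
R1 ← R1 / (13/10).
R2 ← R2 − 6/5·R1.
R3 ← R3 + 1·R1.
R2 ← R2 / (41/13).
R1 ← R1 + 32/13·R2.
R3 ← R3 + 407/65·R2.
R3 ← R3 / (-3247/2050).
R1 ← R1 + 176/205·R3.
R2 ← R2 + 143/410·R3.
Reading off the reduced rows gives x_1 = -6, x_2 = 1, x_3 = 4.

x_1 = -6, x_2 = 1, x_3 = 4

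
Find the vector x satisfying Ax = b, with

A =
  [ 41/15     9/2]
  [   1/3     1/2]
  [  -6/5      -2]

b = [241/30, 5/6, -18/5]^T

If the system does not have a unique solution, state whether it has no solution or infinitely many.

Row-reduce the augmented matrix:
R1 ← R1 / (41/15).
R2 ← R2 − 1/3·R1.
R3 ← R3 + 6/5·R1.
R2 ← R2 / (-2/41).
R1 ← R1 − 135/82·R2.
R3 ← R3 + 1/41·R2.
R3 reduces to 0 = 0, so the extra equation is consistent.
Reading off the reduced rows gives x_1 = -2, x_2 = 3.

x_1 = -2, x_2 = 3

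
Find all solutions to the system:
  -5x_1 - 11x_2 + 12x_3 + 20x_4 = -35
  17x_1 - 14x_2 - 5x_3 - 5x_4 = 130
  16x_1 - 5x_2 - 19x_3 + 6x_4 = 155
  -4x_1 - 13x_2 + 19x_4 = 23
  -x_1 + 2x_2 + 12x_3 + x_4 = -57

Row-reduce:
R1 ← R1 / (-5).
R2 ← R2 − 17·R1.
R3 ← R3 − 16·R1.
R4 ← R4 + 4·R1.
R5 ← R5 + 1·R1.
R2 ← R2 / (-257/5).
R1 ← R1 − 11/5·R2.
R3 ← R3 + 201/5·R2.
R4 ← R4 + 21/5·R2.
R5 ← R5 − 21/5·R2.
R3 ← R3 / (-2210/257).
R1 ← R1 + 223/257·R3.
R2 ← R2 + 179/257·R3.
R4 ← R4 + 3219/257·R3.
R5 ← R5 − 3219/257·R3.
R4 ← R4 / (-71469/2210).
R1 ← R1 + 7503/2210·R4.
R2 ← R2 + 6419/2210·R4.
R3 ← R3 + 5327/2210·R4.
R5 ← R5 − 71469/2210·R4.
Row 5 reduces to 0 = 1, a contradiction. The system is inconsistent.

no solution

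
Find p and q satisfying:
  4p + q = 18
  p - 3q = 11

p = 5, q = -2

From equation 1: q = 18 − 4·p.
Substitute into equation 2 and solve: p = 5.
Then q = -2.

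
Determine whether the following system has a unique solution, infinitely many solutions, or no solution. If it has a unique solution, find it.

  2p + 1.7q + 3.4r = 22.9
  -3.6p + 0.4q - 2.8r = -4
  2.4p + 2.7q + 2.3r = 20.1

p = -3, q = 5, r = 6

Row-reduce the augmented matrix:
R1 ← R1 / (2).
R2 ← R2 + 18/5·R1.
R3 ← R3 − 12/5·R1.
R2 ← R2 / (173/50).
R1 ← R1 − 17/20·R2.
R3 ← R3 − 33/50·R2.
R3 ← R3 / (-835/346).
R1 ← R1 − 153/173·R3.
R2 ← R2 − 166/173·R3.
Reading off the reduced rows gives p = -3, q = 5, r = 6.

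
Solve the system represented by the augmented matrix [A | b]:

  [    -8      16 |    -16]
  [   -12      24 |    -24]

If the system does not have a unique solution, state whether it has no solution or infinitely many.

Row-reduce:
R1 ← R1 / (-8).
R2 ← R2 + 12·R1.
Rank is 1 with 2 unknowns, leaving x_2 free.

infinitely many solutions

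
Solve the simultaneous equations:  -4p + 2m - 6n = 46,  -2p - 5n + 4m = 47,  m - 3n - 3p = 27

Row-reduce the augmented matrix:
R1 ← R1 / (2).
R2 ← R2 − 4·R1.
R3 ← R3 − 1·R1.
R2 ← R2 / (7).
R1 ← R1 + 3·R2.
R3 ← R3 / (-1).
R1 ← R1 − 4/7·R3.
R2 ← R2 − 6/7·R3.
Reading off the reduced rows gives m = 6, n = -3, p = -4.

m = 6, n = -3, p = -4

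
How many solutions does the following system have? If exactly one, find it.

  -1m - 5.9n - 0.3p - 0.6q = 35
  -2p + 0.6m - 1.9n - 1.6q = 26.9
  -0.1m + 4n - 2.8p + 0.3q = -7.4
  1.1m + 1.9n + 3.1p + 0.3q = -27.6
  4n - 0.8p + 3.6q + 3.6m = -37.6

m = -1, n = -5, p = -5, q = -5

Row-reduce the augmented matrix:
R1 ← R1 / (-1).
R2 ← R2 − 3/5·R1.
R3 ← R3 + 1/10·R1.
R4 ← R4 − 11/10·R1.
R5 ← R5 − 18/5·R1.
R2 ← R2 / (-136/25).
R1 ← R1 − 59/10·R2.
R3 ← R3 − 459/100·R2.
R4 ← R4 + 459/100·R2.
R5 ← R5 + 431/25·R2.
R3 ← R3 / (-295/64).
R1 ← R1 + 1123/544·R3.
R2 ← R2 − 109/272·R3.
R4 ← R4 − 295/64·R3.
R5 ← R5 − 6839/1360·R3.
Swap R4 and R5.
R4 ← R4 / (782344/125375).
R1 ← R1 + 23729/25075·R4.
R2 ← R2 − 6214/25075·R4.
R3 ← R3 − 414/1475·R4.
R5 reduces to 0 = 0, so the extra equation is consistent.
Reading off the reduced rows gives m = -1, n = -5, p = -5, q = -5.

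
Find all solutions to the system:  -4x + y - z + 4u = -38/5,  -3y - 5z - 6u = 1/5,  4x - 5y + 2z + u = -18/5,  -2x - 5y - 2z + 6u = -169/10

x = 5/4, y = 8/5, z = 1/5, u = -1

Row-reduce the augmented matrix:
R1 ← R1 / (-4).
R3 ← R3 − 4·R1.
R4 ← R4 + 2·R1.
R2 ← R2 / (-3).
R1 ← R1 + 1/4·R2.
R3 ← R3 + 4·R2.
R4 ← R4 + 11/2·R2.
R3 ← R3 / (23/3).
R1 ← R1 − 2/3·R3.
R2 ← R2 − 5/3·R3.
R4 ← R4 − 23/3·R3.
R4 ← R4 / (2).
R1 ← R1 + 75/46·R4.
R2 ← R2 + 19/23·R4.
R3 ← R3 − 39/23·R4.
Reading off the reduced rows gives x = 5/4, y = 8/5, z = 1/5, u = -1.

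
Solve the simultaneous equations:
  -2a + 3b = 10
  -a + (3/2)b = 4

no solution

Row-reduce:
R1 ← R1 / (-2).
R2 ← R2 + 1·R1.
Row 2 reduces to 0 = -1, a contradiction. The system is inconsistent.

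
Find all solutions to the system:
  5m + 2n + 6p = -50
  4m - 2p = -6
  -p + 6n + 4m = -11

Row-reduce the augmented matrix:
R1 ← R1 / (5).
R2 ← R2 − 4·R1.
R3 ← R3 − 4·R1.
R2 ← R2 / (-8/5).
R1 ← R1 − 2/5·R2.
R3 ← R3 − 22/5·R2.
R3 ← R3 / (-49/2).
R1 ← R1 + 1/2·R3.
R2 ← R2 − 17/4·R3.
Reading off the reduced rows gives m = -4, n = 0, p = -5.

m = -4, n = 0, p = -5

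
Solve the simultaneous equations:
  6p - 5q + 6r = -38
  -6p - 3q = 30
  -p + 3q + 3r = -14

p = -4, q = -2, r = -4

Row-reduce the augmented matrix:
R1 ← R1 / (6).
R2 ← R2 + 6·R1.
R3 ← R3 + 1·R1.
R2 ← R2 / (-8).
R1 ← R1 + 5/6·R2.
R3 ← R3 − 13/6·R2.
R3 ← R3 / (45/8).
R1 ← R1 − 3/8·R3.
R2 ← R2 + 3/4·R3.
Reading off the reduced rows gives p = -4, q = -2, r = -4.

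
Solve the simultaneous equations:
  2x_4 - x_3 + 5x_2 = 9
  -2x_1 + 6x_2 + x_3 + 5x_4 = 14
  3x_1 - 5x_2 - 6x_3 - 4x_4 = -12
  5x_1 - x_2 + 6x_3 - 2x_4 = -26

x_1 = -4, x_2 = 2, x_3 = -1, x_4 = -1

Row-reduce the augmented matrix:
Swap R1 and R2.
R1 ← R1 / (-2).
R3 ← R3 − 3·R1.
R4 ← R4 − 5·R1.
R2 ← R2 / (5).
R1 ← R1 + 3·R2.
R3 ← R3 − 4·R2.
R4 ← R4 − 14·R2.
R3 ← R3 / (-37/10).
R1 ← R1 + 11/10·R3.
R2 ← R2 + 1/5·R3.
R4 ← R4 − 113/10·R3.
R4 ← R4 / (396/37).
R1 ← R1 + 69/37·R4.
R2 ← R2 − 11/37·R4.
R3 ← R3 + 19/37·R4.
Reading off the reduced rows gives x_1 = -4, x_2 = 2, x_3 = -1, x_4 = -1.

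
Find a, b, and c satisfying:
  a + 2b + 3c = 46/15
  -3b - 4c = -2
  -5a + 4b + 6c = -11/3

a = 7/5, b = -2/3, c = 1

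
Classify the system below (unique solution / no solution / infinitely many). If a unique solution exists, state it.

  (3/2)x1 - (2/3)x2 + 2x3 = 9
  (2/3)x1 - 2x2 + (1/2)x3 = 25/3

infinitely many solutions

Row-reduce:
R1 ← R1 / (3/2).
R2 ← R2 − 2/3·R1.
R2 ← R2 / (-46/27).
R1 ← R1 + 4/9·R2.
Rank is 2 with 3 unknowns, leaving x3 free.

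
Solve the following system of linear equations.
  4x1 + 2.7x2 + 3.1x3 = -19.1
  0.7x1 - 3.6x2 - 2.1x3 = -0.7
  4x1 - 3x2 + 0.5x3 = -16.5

x1 = -4, x2 = 0, x3 = -1

Row-reduce the augmented matrix:
R1 ← R1 / (4).
R2 ← R2 − 7/10·R1.
R3 ← R3 − 4·R1.
R2 ← R2 / (-1629/400).
R1 ← R1 − 27/40·R2.
R3 ← R3 + 57/10·R2.
R3 ← R3 / (1193/1086).
R1 ← R1 − 61/181·R3.
R2 ← R2 − 1057/1629·R3.
Reading off the reduced rows gives x1 = -4, x2 = 0, x3 = -1.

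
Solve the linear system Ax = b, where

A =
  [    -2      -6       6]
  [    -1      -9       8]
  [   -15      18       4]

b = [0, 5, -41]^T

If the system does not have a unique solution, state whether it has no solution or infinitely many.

x_1 = 3, x_2 = 0, x_3 = 1

Row-reduce the augmented matrix:
R1 ← R1 / (-2).
R2 ← R2 + 1·R1.
R3 ← R3 + 15·R1.
R2 ← R2 / (-6).
R1 ← R1 − 3·R2.
R3 ← R3 − 63·R2.
R3 ← R3 / (23/2).
R1 ← R1 + 1/2·R3.
R2 ← R2 + 5/6·R3.
Reading off the reduced rows gives x_1 = 3, x_2 = 0, x_3 = 1.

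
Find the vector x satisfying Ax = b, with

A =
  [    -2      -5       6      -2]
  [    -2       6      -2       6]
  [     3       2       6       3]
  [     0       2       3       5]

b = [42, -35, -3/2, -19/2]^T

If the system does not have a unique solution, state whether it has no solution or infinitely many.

Row-reduce the augmented matrix:
R1 ← R1 / (-2).
R2 ← R2 + 2·R1.
R3 ← R3 − 3·R1.
R2 ← R2 / (11).
R1 ← R1 − 5/2·R2.
R3 ← R3 + 11/2·R2.
R4 ← R4 − 2·R2.
R3 ← R3 / (11).
R1 ← R1 + 13/11·R3.
R2 ← R2 + 8/11·R3.
R4 ← R4 − 49/11·R3.
R4 ← R4 / (233/121).
R1 ← R1 + 47/121·R4.
R2 ← R2 − 120/121·R4.
R3 ← R3 − 4/11·R4.
Reading off the reduced rows gives x_1 = -2, x_2 = -3, x_3 = 3, x_4 = -5/2.

x_1 = -2, x_2 = -3, x_3 = 3, x_4 = -5/2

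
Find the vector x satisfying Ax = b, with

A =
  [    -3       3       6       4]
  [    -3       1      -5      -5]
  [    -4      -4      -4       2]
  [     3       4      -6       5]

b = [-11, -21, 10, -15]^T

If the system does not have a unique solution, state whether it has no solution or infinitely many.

x_1 = 2, x_2 = -5, x_3 = 1, x_4 = 1

Row-reduce the augmented matrix:
R1 ← R1 / (-3).
R2 ← R2 + 3·R1.
R3 ← R3 + 4·R1.
R4 ← R4 − 3·R1.
R2 ← R2 / (-2).
R1 ← R1 + 1·R2.
R3 ← R3 + 8·R2.
R4 ← R4 − 7·R2.
R3 ← R3 / (32).
R1 ← R1 − 7/2·R3.
R2 ← R2 − 11/2·R3.
R4 ← R4 + 77/2·R3.
R4 ← R4 / (1613/96).
R1 ← R1 + 13/32·R4.
R2 ← R2 + 107/96·R4.
R3 ← R3 − 49/48·R4.
Reading off the reduced rows gives x_1 = 2, x_2 = -5, x_3 = 1, x_4 = 1.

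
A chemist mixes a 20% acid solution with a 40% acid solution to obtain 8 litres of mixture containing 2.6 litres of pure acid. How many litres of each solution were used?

litres of solution A: 3, litres of solution B: 5

Let a = litres of solution A, b = litres of solution B.
  a + b = 8
  (1/5)a + (2/5)b = 13/5
From equation 1: a = 8 − b.
Substitute into equation 2 and solve: b = 5.
Then a = 3.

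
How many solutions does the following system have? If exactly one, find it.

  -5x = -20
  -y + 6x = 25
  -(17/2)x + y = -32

no solution

Row-reduce:
R1 ← R1 / (-5).
R2 ← R2 − 6·R1.
R3 ← R3 + 17/2·R1.
R2 ← R2 / (-1).
R3 ← R3 − 1·R2.
Row 3 reduces to 0 = 3, a contradiction. The system is inconsistent.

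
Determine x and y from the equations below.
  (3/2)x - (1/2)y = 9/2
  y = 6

x = 5, y = 6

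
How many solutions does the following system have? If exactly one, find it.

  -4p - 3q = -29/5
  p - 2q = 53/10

p = 5/2, q = -7/5

Row-reduce the augmented matrix:
R1 ← R1 / (-4).
R2 ← R2 − 1·R1.
R2 ← R2 / (-11/4).
R1 ← R1 − 3/4·R2.
Reading off the reduced rows gives p = 5/2, q = -7/5.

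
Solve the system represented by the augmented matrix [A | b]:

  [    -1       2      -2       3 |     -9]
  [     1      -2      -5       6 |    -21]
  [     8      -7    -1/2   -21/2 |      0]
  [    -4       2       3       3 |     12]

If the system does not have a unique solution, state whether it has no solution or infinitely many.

infinitely many solutions

Row-reduce:
R1 ← R1 / (-1).
R2 ← R2 − 1·R1.
R3 ← R3 − 8·R1.
R4 ← R4 + 4·R1.
Swap R2 and R3.
R2 ← R2 / (9).
R1 ← R1 + 2·R2.
R4 ← R4 + 6·R2.
R3 ← R3 / (-7).
R1 ← R1 + 5/3·R3.
R2 ← R2 + 11/6·R3.
Rank is 3 with 4 unknowns, leaving x_4 free.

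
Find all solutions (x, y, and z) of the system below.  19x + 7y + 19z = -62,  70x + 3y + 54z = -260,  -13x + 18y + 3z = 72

Row-reduce:
R1 ← R1 / (19).
R2 ← R2 − 70·R1.
R3 ← R3 + 13·R1.
R2 ← R2 / (-433/19).
R1 ← R1 − 7/19·R2.
R3 ← R3 − 433/19·R2.
Row 3 reduces to 0 = -2, a contradiction. The system is inconsistent.

no solution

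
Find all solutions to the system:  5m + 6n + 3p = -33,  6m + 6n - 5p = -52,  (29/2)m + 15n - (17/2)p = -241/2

Row-reduce:
R1 ← R1 / (5).
R2 ← R2 − 6·R1.
R3 ← R3 − 29/2·R1.
R2 ← R2 / (-6/5).
R1 ← R1 − 6/5·R2.
R3 ← R3 + 12/5·R2.
Rank is 2 with 3 unknowns, leaving p free.

infinitely many solutions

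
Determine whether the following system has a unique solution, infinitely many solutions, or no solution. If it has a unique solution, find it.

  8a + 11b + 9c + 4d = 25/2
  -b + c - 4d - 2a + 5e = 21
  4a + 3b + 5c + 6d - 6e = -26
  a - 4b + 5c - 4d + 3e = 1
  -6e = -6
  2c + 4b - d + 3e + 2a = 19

no solution

Row-reduce:
R1 ← R1 / (8).
R2 ← R2 + 2·R1.
R3 ← R3 − 4·R1.
R4 ← R4 − 1·R1.
R6 ← R6 − 2·R1.
R2 ← R2 / (7/4).
R1 ← R1 − 11/8·R2.
R3 ← R3 + 5/2·R2.
R4 ← R4 + 43/8·R2.
R6 ← R6 − 5/4·R2.
R3 ← R3 / (36/7).
R1 ← R1 + 10/7·R3.
R2 ← R2 − 13/7·R3.
R4 ← R4 − 97/7·R3.
R6 ← R6 + 18/7·R3.
R4 ← R4 / (-233/18).
R1 ← R1 − 25/9·R4.
R2 ← R2 + 29/18·R4.
R3 ← R3 + 1/18·R4.
R5 ← R5 / (-6).
R1 ← R1 + 155/466·R5.
R2 ← R2 − 253/466·R5.
R3 ← R3 − 73/466·R5.
R4 ← R4 + 275/233·R5.
Row 6 reduces to 0 = -1/4, a contradiction. The system is inconsistent.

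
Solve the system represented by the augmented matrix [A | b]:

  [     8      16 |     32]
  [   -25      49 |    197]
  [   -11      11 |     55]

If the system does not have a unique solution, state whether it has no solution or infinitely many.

Row-reduce the augmented matrix:
R1 ← R1 / (8).
R2 ← R2 + 25·R1.
R3 ← R3 + 11·R1.
R2 ← R2 / (99).
R1 ← R1 − 2·R2.
R3 ← R3 − 33·R2.
R3 reduces to 0 = 0, so the extra equation is consistent.
Reading off the reduced rows gives x_1 = -2, x_2 = 3.

x_1 = -2, x_2 = 3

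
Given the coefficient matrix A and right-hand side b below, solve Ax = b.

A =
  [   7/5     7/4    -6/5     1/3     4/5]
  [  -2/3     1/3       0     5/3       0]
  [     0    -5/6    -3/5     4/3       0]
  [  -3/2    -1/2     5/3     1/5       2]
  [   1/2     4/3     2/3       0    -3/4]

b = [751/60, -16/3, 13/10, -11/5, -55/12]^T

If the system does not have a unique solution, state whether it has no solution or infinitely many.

Row-reduce the augmented matrix:
R1 ← R1 / (7/5).
R2 ← R2 + 2/3·R1.
R4 ← R4 + 3/2·R1.
R5 ← R5 − 1/2·R1.
R2 ← R2 / (7/6).
R1 ← R1 − 5/4·R2.
R3 ← R3 + 5/6·R2.
R4 ← R4 − 11/8·R2.
R5 ← R5 − 17/24·R2.
R3 ← R3 / (-247/245).
R1 ← R1 + 12/49·R3.
R2 ← R2 + 24/49·R3.
R4 ← R4 − 155/147·R3.
R5 ← R5 − 212/147·R3.
R4 ← R4 / (155251/133380).
R1 ← R1 + 1165/494·R4.
R2 ← R2 − 70/247·R4.
R3 ← R3 + 5815/2223·R4.
R5 ← R5 − 67895/26676·R4.
R5 ← R5 / (-4201585/621004).
R1 ← R1 − 862092/155251·R5.
R2 ← R2 + 71616/155251·R5.
R3 ← R3 − 897600/155251·R5.
R4 ← R4 − 359160/155251·R5.
Reading off the reduced rows gives x_1 = 5, x_2 = -1, x_3 = -3, x_4 = -1, x_5 = 5.

x_1 = 5, x_2 = -1, x_3 = -3, x_4 = -1, x_5 = 5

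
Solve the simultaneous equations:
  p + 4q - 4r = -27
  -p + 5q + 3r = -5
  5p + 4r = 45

Row-reduce the augmented matrix:
R2 ← R2 + 1·R1.
R3 ← R3 − 5·R1.
R2 ← R2 / (9).
R1 ← R1 − 4·R2.
R3 ← R3 + 20·R2.
R3 ← R3 / (196/9).
R1 ← R1 + 32/9·R3.
R2 ← R2 + 1/9·R3.
Reading off the reduced rows gives p = 5, q = -3, r = 5.

p = 5, q = -3, r = 5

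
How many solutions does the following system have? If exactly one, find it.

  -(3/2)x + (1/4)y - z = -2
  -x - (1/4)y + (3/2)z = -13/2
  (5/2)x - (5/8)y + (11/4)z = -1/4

Row-reduce:
R1 ← R1 / (-3/2).
R2 ← R2 + 1·R1.
R3 ← R3 − 5/2·R1.
R2 ← R2 / (-5/12).
R1 ← R1 + 1/6·R2.
R3 ← R3 + 5/24·R2.
Row 3 reduces to 0 = -1, a contradiction. The system is inconsistent.

no solution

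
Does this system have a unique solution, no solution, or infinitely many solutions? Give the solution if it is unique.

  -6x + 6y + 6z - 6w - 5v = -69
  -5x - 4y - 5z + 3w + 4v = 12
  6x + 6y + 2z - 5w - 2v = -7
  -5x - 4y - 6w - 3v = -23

Row-reduce:
R1 ← R1 / (-6).
R2 ← R2 + 5·R1.
R3 ← R3 − 6·R1.
R4 ← R4 + 5·R1.
R2 ← R2 / (-9).
R1 ← R1 + 1·R2.
R3 ← R3 − 12·R2.
R4 ← R4 + 9·R2.
R3 ← R3 / (-16/3).
R1 ← R1 − 1/9·R3.
R2 ← R2 − 10/9·R3.
R4 ← R4 − 5·R3.
R4 ← R4 / (-149/16).
R1 ← R1 − 5/48·R4.
R2 ← R2 + 23/24·R4.
R3 ← R3 − 1/16·R4.
Rank is 4 with 5 unknowns, leaving v free.

infinitely many solutions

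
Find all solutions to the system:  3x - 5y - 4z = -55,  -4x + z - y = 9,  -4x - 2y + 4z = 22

Row-reduce the augmented matrix:
R1 ← R1 / (3).
R2 ← R2 + 4·R1.
R3 ← R3 + 4·R1.
R2 ← R2 / (-23/3).
R1 ← R1 + 5/3·R2.
R3 ← R3 + 26/3·R2.
R3 ← R3 / (82/23).
R1 ← R1 + 9/23·R3.
R2 ← R2 − 13/23·R3.
Reading off the reduced rows gives x = -2, y = 5, z = 6.

x = -2, y = 5, z = 6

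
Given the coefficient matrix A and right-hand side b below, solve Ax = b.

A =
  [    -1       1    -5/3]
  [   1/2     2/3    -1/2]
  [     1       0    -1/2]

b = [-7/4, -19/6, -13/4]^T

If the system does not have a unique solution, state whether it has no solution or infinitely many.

x_1 = -5/2, x_2 = -7/4, x_3 = 3/2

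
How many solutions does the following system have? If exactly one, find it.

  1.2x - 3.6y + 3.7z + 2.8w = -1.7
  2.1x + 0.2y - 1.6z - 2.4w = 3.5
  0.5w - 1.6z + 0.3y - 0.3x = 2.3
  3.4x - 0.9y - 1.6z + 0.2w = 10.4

x = 3, y = 2, z = -1, w = 2

Row-reduce the augmented matrix:
R1 ← R1 / (6/5).
R2 ← R2 − 21/10·R1.
R3 ← R3 + 3/10·R1.
R4 ← R4 − 17/5·R1.
R2 ← R2 / (13/2).
R1 ← R1 + 3·R2.
R3 ← R3 + 3/5·R2.
R4 ← R4 − 93/10·R2.
R3 ← R3 / (-3693/2600).
R1 ← R1 + 251/390·R3.
R2 ← R2 + 323/260·R3.
R4 ← R4 + 4133/7800·R3.
R4 ← R4 / (92879/36930).
R1 ← R1 + 4706/3693·R4.
R2 ← R2 + 1949/1231·R4.
R3 ← R3 + 456/1231·R4.
Reading off the reduced rows gives x = 3, y = 2, z = -1, w = 2.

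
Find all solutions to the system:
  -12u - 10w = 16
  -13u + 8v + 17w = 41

Row-reduce:
R1 ← R1 / (-12).
R2 ← R2 + 13·R1.
R2 ← R2 / (8).
Rank is 2 with 3 unknowns, leaving w free.

infinitely many solutions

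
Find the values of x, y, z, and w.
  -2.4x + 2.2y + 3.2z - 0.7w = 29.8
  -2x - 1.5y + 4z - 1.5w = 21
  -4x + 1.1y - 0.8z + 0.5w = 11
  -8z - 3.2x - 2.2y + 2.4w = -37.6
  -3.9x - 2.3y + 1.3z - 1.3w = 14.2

Row-reduce the augmented matrix:
R1 ← R1 / (-12/5).
R2 ← R2 + 2·R1.
R3 ← R3 + 4·R1.
R4 ← R4 + 16/5·R1.
R5 ← R5 + 39/10·R1.
R2 ← R2 / (-10/3).
R1 ← R1 + 11/12·R2.
R3 ← R3 + 77/30·R2.
R4 ← R4 + 77/15·R2.
R5 ← R5 + 47/8·R2.
R3 ← R3 / (-179/25).
R1 ← R1 + 17/10·R3.
R2 ← R2 + 2/5·R3.
R4 ← R4 + 358/25·R3.
R5 ← R5 + 25/4·R3.
Swap R4 and R5.
R4 ← R4 / (-3539/5728).
R1 ← R1 + 7/358·R4.
R2 ← R2 − 51/358·R4.
R3 ← R3 + 949/2864·R4.
R5 reduces to 0 = 0, so the extra equation is consistent.
Reading off the reduced rows gives x = -3, y = 4, z = 3, w = -6.

x = -3, y = 4, z = 3, w = -6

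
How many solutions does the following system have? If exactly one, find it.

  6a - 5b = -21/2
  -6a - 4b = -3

Row-reduce the augmented matrix:
R1 ← R1 / (6).
R2 ← R2 + 6·R1.
R2 ← R2 / (-9).
R1 ← R1 + 5/6·R2.
Reading off the reduced rows gives a = -1/2, b = 3/2.

a = -1/2, b = 3/2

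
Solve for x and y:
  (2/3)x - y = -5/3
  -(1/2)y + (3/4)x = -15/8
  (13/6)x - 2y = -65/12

x = -5/2, y = 0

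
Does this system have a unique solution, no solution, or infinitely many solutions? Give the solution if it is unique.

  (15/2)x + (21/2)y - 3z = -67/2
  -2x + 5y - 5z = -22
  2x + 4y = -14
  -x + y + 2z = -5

no solution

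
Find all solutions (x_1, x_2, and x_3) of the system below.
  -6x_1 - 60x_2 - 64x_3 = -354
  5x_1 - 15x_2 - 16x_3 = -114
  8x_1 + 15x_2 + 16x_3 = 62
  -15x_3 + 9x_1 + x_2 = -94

no solution

Row-reduce:
R1 ← R1 / (-6).
R2 ← R2 − 5·R1.
R3 ← R3 − 8·R1.
R4 ← R4 − 9·R1.
R2 ← R2 / (-65).
R1 ← R1 − 10·R2.
R3 ← R3 + 65·R2.
R4 ← R4 + 89·R2.
Swap R3 and R4.
R3 ← R3 / (-241/15).
R2 ← R2 − 16/15·R3.
Row 4 reduces to 0 = -1, a contradiction. The system is inconsistent.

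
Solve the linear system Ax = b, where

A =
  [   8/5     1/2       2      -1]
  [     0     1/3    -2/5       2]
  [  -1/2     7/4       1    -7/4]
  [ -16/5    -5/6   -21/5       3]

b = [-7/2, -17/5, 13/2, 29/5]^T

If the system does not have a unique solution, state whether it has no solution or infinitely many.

Row-reduce:
R1 ← R1 / (8/5).
R3 ← R3 + 1/2·R1.
R4 ← R4 + 16/5·R1.
R2 ← R2 / (1/3).
R1 ← R1 − 5/16·R2.
R3 ← R3 − 61/32·R2.
R4 ← R4 − 1/6·R2.
R3 ← R3 / (313/80).
R1 ← R1 − 13/8·R3.
R2 ← R2 + 6/5·R3.
Row 4 reduces to 0 = 1/2, a contradiction. The system is inconsistent.

no solution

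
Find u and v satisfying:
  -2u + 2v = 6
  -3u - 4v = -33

Row-reduce the augmented matrix:
R1 ← R1 / (-2).
R2 ← R2 + 3·R1.
R2 ← R2 / (-7).
R1 ← R1 + 1·R2.
Reading off the reduced rows gives u = 3, v = 6.

u = 3, v = 6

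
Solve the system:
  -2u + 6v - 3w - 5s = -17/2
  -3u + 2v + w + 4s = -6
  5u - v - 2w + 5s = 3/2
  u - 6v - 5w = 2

u = 1, v = -1, w = 1, s = -1/2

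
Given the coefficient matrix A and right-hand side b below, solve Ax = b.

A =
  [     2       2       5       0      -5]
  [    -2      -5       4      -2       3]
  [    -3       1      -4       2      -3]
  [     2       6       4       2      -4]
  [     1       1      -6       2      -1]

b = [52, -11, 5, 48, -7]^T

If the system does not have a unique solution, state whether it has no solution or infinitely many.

Row-reduce the augmented matrix:
R1 ← R1 / (2).
R2 ← R2 + 2·R1.
R3 ← R3 + 3·R1.
R4 ← R4 − 2·R1.
R5 ← R5 − 1·R1.
R2 ← R2 / (-3).
R1 ← R1 − 1·R2.
R3 ← R3 − 4·R2.
R4 ← R4 − 4·R2.
R3 ← R3 / (31/2).
R1 ← R1 − 11/2·R3.
R2 ← R2 + 3·R3.
R4 ← R4 − 11·R3.
R5 ← R5 + 17/2·R3.
R4 ← R4 / (-6/31).
R1 ← R1 + 40/93·R4.
R2 ← R2 − 50/93·R4.
R3 ← R3 + 4/93·R4.
R5 ← R5 − 152/93·R4.
R5 ← R5 / (532/9).
R1 ← R1 + 140/9·R5.
R2 ← R2 − 175/9·R5.
R3 ← R3 + 23/9·R5.
R4 ← R4 + 119/3·R5.
Reading off the reduced rows gives x_1 = 2, x_2 = -1, x_3 = 4, x_4 = 5, x_5 = -6.

x_1 = 2, x_2 = -1, x_3 = 4, x_4 = 5, x_5 = -6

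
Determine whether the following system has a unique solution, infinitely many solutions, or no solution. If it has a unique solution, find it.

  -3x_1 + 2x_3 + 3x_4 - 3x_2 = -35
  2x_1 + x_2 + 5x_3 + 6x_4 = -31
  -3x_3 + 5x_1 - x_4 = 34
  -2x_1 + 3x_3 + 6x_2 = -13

x_1 = 5, x_2 = 0, x_3 = -1, x_4 = -6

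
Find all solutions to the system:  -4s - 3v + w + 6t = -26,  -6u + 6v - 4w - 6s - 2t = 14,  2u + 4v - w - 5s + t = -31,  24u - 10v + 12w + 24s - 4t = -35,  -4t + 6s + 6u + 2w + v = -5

no solution

Row-reduce:
Swap R1 and R2.
R1 ← R1 / (-6).
R3 ← R3 − 2·R1.
R4 ← R4 − 24·R1.
R5 ← R5 − 6·R1.
R2 ← R2 / (-3).
R1 ← R1 + 1·R2.
R3 ← R3 − 6·R2.
R4 ← R4 − 14·R2.
R5 ← R5 − 7·R2.
R3 ← R3 / (-1/3).
R1 ← R1 − 1/3·R3.
R2 ← R2 + 1/3·R3.
R4 ← R4 − 2/3·R3.
R5 ← R5 − 1/3·R3.
R4 ← R4 / (-146/3).
R1 ← R1 + 38/3·R4.
R2 ← R2 − 49/3·R4.
R3 ← R3 − 45·R4.
R5 ← R5 + 73/3·R4.
Row 5 reduces to 0 = -3/2, a contradiction. The system is inconsistent.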